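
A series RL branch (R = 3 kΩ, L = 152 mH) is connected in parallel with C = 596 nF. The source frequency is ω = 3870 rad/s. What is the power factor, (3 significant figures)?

X_L = ωL = 588 Ω
X_C = 1/(ωC) = 434 Ω
Branch 1 (R+jX_L): Z₁ = 3000 + j588 Ω, |Z₁| = 3060 Ω
Branch 2 (−jX_C): Z₂ = −j434 Ω
Parallel: Z = Z₁Z₂/(Z₁+Z₂), |Z| = 441 Ω, ∠Z = -81.9°
cos φ = cos(-81.9°) = 0.142

0.142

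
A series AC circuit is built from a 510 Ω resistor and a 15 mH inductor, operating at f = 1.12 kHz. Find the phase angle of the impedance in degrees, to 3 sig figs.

11.7°

ω = 2πf = 7037 rad/s
X_L = ωL = 106 Ω
Z = 510 + j106 Ω
|Z| = √(510² + 106²) = 521 Ω
∠Z = arctan(106/510) = 11.7°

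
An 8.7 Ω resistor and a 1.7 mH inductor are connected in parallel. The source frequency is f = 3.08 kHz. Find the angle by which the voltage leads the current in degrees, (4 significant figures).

ω = 2πf = 19350 rad/s
X_L = ωL = 32.90 Ω
Parallel: admittances add. Y = 1/R + 1/(jωL)
Y = (0.1149 − j0.03040) S
|Y| = 0.1189 S → |Z| = 1/|Y| = 8.411 Ω, ∠Z = −∠Y = 14.81°

14.81°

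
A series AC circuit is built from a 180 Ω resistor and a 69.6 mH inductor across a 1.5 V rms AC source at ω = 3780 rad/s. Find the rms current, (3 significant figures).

4.71 mA

X_L = ωL = 263 Ω
Z = 180 + j263 Ω
|Z| = √(180² + 263²) = 319 Ω
I = V/|Z| = 1.5/319 = 4.71 mA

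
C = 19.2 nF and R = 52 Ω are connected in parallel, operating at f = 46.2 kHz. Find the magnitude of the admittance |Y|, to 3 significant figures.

ω = 2πf = 290300 rad/s
X_C = 1/(ωC) = 179 Ω
Parallel: admittances add. Y = 1/R + jωC
Y = (0.0192 + j0.00557) S
|Y| = 0.0200 S → |Z| = 1/|Y| = 49.9 Ω, ∠Z = −∠Y = -16.2°

20.0 mS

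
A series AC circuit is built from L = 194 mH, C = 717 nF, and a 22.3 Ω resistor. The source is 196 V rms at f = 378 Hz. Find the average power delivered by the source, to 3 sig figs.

51.9 W

ω = 2πf = 2375 rad/s
X_L = ωL = 461 Ω
X_C = 1/(ωC) = 587 Ω
Net reactance X = X_L − X_C = -126 Ω
Z = 22.3 − j126 Ω
|Z| = √(22.3² + 126²) = 128 Ω
∠Z = arctan(-126/22.3) = -80.0°
I = V/|Z| = 1.53 A
P = VI cos φ = 196 × 1.53 × cos(-80.0°) = 51.9 W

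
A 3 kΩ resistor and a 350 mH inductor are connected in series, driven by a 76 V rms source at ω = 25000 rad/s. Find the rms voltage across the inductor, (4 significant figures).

71.89 V

X_L = ωL = 8750 Ω
Z = 3000 + j8750 Ω
|Z| = √(3000² + 8750²) = 9250 Ω
I = V/|Z| = 8.216 mA
V_L = I·|Z_L| = 0.008216 × 8750 = 71.89 V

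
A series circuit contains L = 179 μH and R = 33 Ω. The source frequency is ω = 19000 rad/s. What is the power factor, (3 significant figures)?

0.995

X_L = ωL = 3.40 Ω
Z = 33.0 + j3.40 Ω
|Z| = √(33.0² + 3.40²) = 33.2 Ω
∠Z = arctan(3.40/33.0) = 5.88°
cos φ = cos(5.88°) = 0.995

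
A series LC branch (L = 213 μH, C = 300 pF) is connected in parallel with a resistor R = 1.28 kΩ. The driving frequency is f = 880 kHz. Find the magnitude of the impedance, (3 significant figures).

524 Ω

ω = 2πf = 5.529e+06 rad/s
X_L = ωL = 1180 Ω
X_C = 1/(ωC) = 603 Ω
Branch 1: Z₁ = R = 1280 Ω
Branch 2 (series LC): Z₂ = j(X_L − X_C) = j575 Ω
Parallel: Z = Z₁Z₂/(Z₁+Z₂), |Z| = 524 Ω, ∠Z = 65.8°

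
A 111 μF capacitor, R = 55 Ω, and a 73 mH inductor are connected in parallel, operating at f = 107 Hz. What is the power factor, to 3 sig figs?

ω = 2πf = 672.3 rad/s
X_L = ωL = 49.1 Ω
X_C = 1/(ωC) = 13.4 Ω
Parallel: admittances add. Y = 1/R + 1/(jωL) + jωC
Y = (0.0182 + j0.0542) S
|Y| = 0.0572 S → |Z| = 1/|Y| = 17.5 Ω, ∠Z = −∠Y = -71.5°
cos φ = cos(-71.5°) = 0.318

0.318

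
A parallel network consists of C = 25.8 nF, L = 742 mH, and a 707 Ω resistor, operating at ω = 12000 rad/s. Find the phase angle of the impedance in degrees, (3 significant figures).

-7.94°

X_L = ωL = 8900 Ω
X_C = 1/(ωC) = 3230 Ω
Parallel: admittances add. Y = 1/R + 1/(jωL) + jωC
Y = (0.00141 + j0.000197) S
|Y| = 0.00143 S → |Z| = 1/|Y| = 700 Ω, ∠Z = −∠Y = -7.94°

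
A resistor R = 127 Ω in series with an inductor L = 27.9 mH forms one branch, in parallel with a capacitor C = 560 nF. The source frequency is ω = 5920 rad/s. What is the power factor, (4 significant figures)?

0.9863

X_L = ωL = 165.2 Ω
X_C = 1/(ωC) = 301.6 Ω
Branch 1 (R+jX_L): Z₁ = 127.0 + j165.2 Ω, |Z₁| = 208.3 Ω
Branch 2 (−jX_C): Z₂ = −j301.6 Ω
Parallel: Z = Z₁Z₂/(Z₁+Z₂), |Z| = 337.1 Ω, ∠Z = 9.502°
cos φ = cos(9.502°) = 0.9863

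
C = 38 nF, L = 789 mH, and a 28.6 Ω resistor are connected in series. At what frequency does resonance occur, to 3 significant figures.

919 Hz

ω₀ = 1/√(LC) = 1/√(0.789 × 3.8e-08) = 5775 rad/s
f₀ = ω₀/(2π) = 919 Hz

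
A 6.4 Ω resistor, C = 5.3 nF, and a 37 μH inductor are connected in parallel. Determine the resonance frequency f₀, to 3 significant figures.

359 kHz

ω₀ = 1/√(LC) = 1/√(3.7e-05 × 5.3e-09) = 2.258e+06 rad/s
f₀ = ω₀/(2π) = 359 kHz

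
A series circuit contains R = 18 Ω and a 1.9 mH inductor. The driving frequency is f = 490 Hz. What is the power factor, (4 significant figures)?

0.9510

ω = 2πf = 3079 rad/s
X_L = ωL = 5.850 Ω
Z = 18.00 + j5.850 Ω
|Z| = √(18.00² + 5.850²) = 18.93 Ω
∠Z = arctan(5.850/18.00) = 18.00°
cos φ = cos(18.00°) = 0.9510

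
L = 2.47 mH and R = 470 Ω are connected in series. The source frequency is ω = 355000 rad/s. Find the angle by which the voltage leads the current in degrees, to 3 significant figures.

X_L = ωL = 877 Ω
Z = 470 + j877 Ω
|Z| = √(470² + 877²) = 995 Ω
∠Z = arctan(877/470) = 61.8°

61.8°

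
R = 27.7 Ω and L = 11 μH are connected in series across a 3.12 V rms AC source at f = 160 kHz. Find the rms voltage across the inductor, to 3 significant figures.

ω = 2πf = 1.005e+06 rad/s
X_L = ωL = 11.1 Ω
Z = 27.7 + j11.1 Ω
|Z| = √(27.7² + 11.1²) = 29.8 Ω
I = V/|Z| = 105 mA
V_L = I·|Z_L| = 0.105 × 11.1 = 1.16 V

1.16 V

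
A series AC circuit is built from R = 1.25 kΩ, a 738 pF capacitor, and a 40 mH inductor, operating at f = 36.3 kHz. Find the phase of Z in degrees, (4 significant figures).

ω = 2πf = 228100 rad/s
X_L = ωL = 9123 Ω
X_C = 1/(ωC) = 5941 Ω
Net reactance X = X_L − X_C = 3182 Ω
Z = 1250 + j3182 Ω
|Z| = √(1250² + 3182²) = 3419 Ω
∠Z = arctan(3182/1250) = 68.55°

68.55°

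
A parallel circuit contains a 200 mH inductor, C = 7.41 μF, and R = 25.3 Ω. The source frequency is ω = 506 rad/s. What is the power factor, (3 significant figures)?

0.988

X_L = ωL = 101 Ω
X_C = 1/(ωC) = 267 Ω
Parallel: admittances add. Y = 1/R + 1/(jωL) + jωC
Y = (0.0395 − j0.00613) S
|Y| = 0.0400 S → |Z| = 1/|Y| = 25.0 Ω, ∠Z = −∠Y = 8.82°
cos φ = cos(8.82°) = 0.988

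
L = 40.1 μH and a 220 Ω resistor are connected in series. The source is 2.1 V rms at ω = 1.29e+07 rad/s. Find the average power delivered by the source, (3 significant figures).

3.07 mW

X_L = ωL = 517 Ω
Z = 220 + j517 Ω
|Z| = √(220² + 517²) = 562 Ω
∠Z = arctan(517/220) = 67.0°
I = V/|Z| = 3.74 mA
P = VI cos φ = 2.1 × 0.00374 × cos(67.0°) = 3.07 mW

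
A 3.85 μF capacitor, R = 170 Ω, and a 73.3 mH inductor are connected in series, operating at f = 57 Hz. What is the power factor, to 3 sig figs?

ω = 2πf = 358.1 rad/s
X_L = ωL = 26.3 Ω
X_C = 1/(ωC) = 725 Ω
Net reactance X = X_L − X_C = -699 Ω
Z = 170 − j699 Ω
|Z| = √(170² + 699²) = 719 Ω
∠Z = arctan(-699/170) = -76.3°
cos φ = cos(-76.3°) = 0.236

0.236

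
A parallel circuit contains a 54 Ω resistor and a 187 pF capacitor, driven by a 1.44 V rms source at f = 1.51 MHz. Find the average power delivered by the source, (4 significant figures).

ω = 2πf = 9.488e+06 rad/s
X_C = 1/(ωC) = 563.6 Ω
Parallel: admittances add. Y = 1/R + jωC
Y = (0.01852 + j0.001774) S
|Y| = 0.01860 S → |Z| = 1/|Y| = 53.75 Ω, ∠Z = −∠Y = -5.473°
I = V/|Z| = 26.79 mA
P = VI cos φ = 1.44 × 0.02679 × cos(-5.473°) = 38.40 mW

38.40 mW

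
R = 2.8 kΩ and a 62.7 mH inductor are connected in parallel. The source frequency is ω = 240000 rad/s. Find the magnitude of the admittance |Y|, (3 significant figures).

363 μS

X_L = ωL = 15000 Ω
Parallel: admittances add. Y = 1/R + 1/(jωL)
Y = (0.000357 − j6.65e-05) S
|Y| = 0.000363 S → |Z| = 1/|Y| = 2750 Ω, ∠Z = −∠Y = 10.5°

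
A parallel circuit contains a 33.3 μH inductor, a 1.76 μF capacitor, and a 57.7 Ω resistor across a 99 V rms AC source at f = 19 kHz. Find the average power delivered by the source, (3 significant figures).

170 W

ω = 2πf = 119400 rad/s
X_L = ωL = 3.98 Ω
X_C = 1/(ωC) = 4.76 Ω
Parallel: admittances add. Y = 1/R + 1/(jωL) + jωC
Y = (0.0173 − j0.0414) S
|Y| = 0.0449 S → |Z| = 1/|Y| = 22.3 Ω, ∠Z = −∠Y = 67.3°
I = V/|Z| = 4.45 A
P = VI cos φ = 99 × 4.45 × cos(67.3°) = 170 W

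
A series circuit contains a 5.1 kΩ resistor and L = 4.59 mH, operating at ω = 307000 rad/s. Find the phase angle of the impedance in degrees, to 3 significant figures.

X_L = ωL = 1410 Ω
Z = 5100 + j1410 Ω
|Z| = √(5100² + 1410²) = 5290 Ω
∠Z = arctan(1410/5100) = 15.4°

15.4°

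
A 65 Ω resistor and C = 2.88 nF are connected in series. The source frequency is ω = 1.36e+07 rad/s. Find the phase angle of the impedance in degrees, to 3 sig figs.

X_C = 1/(ωC) = 25.5 Ω
Z = 65.0 − j25.5 Ω
|Z| = √(65.0² + 25.5²) = 69.8 Ω
∠Z = arctan(-25.5/65.0) = -21.4°

-21.4°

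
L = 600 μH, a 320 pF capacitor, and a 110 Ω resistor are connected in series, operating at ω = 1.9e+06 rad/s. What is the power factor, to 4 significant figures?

0.2129

X_L = ωL = 1140 Ω
X_C = 1/(ωC) = 1645 Ω
Net reactance X = X_L − X_C = -504.7 Ω
Z = 110.0 − j504.7 Ω
|Z| = √(110.0² + 504.7²) = 516.6 Ω
∠Z = arctan(-504.7/110.0) = -77.71°
cos φ = cos(-77.71°) = 0.2129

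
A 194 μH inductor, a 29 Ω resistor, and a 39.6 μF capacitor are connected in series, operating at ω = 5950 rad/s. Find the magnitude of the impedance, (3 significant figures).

X_L = ωL = 1.15 Ω
X_C = 1/(ωC) = 4.24 Ω
Net reactance X = X_L − X_C = -3.09 Ω
Z = 29.0 − j3.09 Ω
|Z| = √(29.0² + 3.09²) = 29.2 Ω

29.2 Ω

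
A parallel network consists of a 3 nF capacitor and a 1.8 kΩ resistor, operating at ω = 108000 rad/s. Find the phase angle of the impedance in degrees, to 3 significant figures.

-30.3°

X_C = 1/(ωC) = 3090 Ω
Parallel: admittances add. Y = 1/R + jωC
Y = (0.000556 + j0.000324) S
|Y| = 0.000643 S → |Z| = 1/|Y| = 1550 Ω, ∠Z = −∠Y = -30.3°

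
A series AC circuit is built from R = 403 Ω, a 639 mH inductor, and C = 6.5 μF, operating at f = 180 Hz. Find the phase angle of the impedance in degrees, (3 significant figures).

ω = 2πf = 1131 rad/s
X_L = ωL = 723 Ω
X_C = 1/(ωC) = 136 Ω
Net reactance X = X_L − X_C = 587 Ω
Z = 403 + j587 Ω
|Z| = √(403² + 587²) = 712 Ω
∠Z = arctan(587/403) = 55.5°

55.5°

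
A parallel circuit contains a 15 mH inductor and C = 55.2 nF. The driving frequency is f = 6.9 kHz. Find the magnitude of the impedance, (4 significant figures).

ω = 2πf = 43350 rad/s
X_L = ωL = 650.3 Ω
X_C = 1/(ωC) = 417.9 Ω
Parallel: admittances add. Y = 1/(jωL) + jωC
Y = (0 + j0.0008554) S
|Y| = 0.0008554 S → |Z| = 1/|Y| = 1169 Ω, ∠Z = −∠Y = -90.00°

1169 Ω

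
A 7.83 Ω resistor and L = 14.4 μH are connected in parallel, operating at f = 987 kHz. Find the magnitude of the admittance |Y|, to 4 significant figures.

128.2 mS

ω = 2πf = 6.202e+06 rad/s
X_L = ωL = 89.30 Ω
Parallel: admittances add. Y = 1/R + 1/(jωL)
Y = (0.1277 − j0.01120) S
|Y| = 0.1282 S → |Z| = 1/|Y| = 7.800 Ω, ∠Z = −∠Y = 5.011°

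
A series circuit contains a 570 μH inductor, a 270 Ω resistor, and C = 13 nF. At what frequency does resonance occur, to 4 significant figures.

ω₀ = 1/√(LC) = 1/√(0.00057 × 1.3e-08) = 367400 rad/s
f₀ = ω₀/(2π) = 58.47 kHz

58.47 kHz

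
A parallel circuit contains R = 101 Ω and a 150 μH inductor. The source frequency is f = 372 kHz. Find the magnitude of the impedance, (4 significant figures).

ω = 2πf = 2.337e+06 rad/s
X_L = ωL = 350.6 Ω
Parallel: admittances add. Y = 1/R + 1/(jωL)
Y = (0.009901 − j0.002852) S
|Y| = 0.01030 S → |Z| = 1/|Y| = 97.05 Ω, ∠Z = −∠Y = 16.07°

97.05 Ω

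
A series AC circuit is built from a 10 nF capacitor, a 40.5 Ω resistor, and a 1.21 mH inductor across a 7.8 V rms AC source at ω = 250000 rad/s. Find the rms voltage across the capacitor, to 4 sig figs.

29.55 V

X_L = ωL = 302.5 Ω
X_C = 1/(ωC) = 400.0 Ω
Net reactance X = X_L − X_C = -97.50 Ω
Z = 40.50 − j97.50 Ω
|Z| = √(40.50² + 97.50²) = 105.6 Ω
I = V/|Z| = 73.88 mA
V_C = I·|Z_C| = 0.07388 × 400.0 = 29.55 V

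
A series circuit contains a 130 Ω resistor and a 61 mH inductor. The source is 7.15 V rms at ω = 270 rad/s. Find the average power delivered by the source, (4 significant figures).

X_L = ωL = 16.47 Ω
Z = 130.0 + j16.47 Ω
|Z| = √(130.0² + 16.47²) = 131.0 Ω
∠Z = arctan(16.47/130.0) = 7.220°
I = V/|Z| = 54.56 mA
P = VI cos φ = 7.15 × 0.05456 × cos(7.220°) = 387.0 mW

387.0 mW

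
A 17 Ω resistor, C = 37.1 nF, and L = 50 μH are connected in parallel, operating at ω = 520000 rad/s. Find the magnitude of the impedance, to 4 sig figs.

X_L = ωL = 26.00 Ω
X_C = 1/(ωC) = 51.83 Ω
Parallel: admittances add. Y = 1/R + 1/(jωL) + jωC
Y = (0.05882 − j0.01917) S
|Y| = 0.06187 S → |Z| = 1/|Y| = 16.16 Ω, ∠Z = −∠Y = 18.05°

16.16 Ω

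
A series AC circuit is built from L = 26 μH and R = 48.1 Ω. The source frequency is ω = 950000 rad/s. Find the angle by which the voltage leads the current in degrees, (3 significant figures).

27.2°

X_L = ωL = 24.7 Ω
Z = 48.1 + j24.7 Ω
|Z| = √(48.1² + 24.7²) = 54.1 Ω
∠Z = arctan(24.7/48.1) = 27.2°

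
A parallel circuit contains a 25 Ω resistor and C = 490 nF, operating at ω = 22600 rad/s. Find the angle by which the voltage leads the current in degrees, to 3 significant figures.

-15.5°

X_C = 1/(ωC) = 90.3 Ω
Parallel: admittances add. Y = 1/R + jωC
Y = (0.0400 + j0.0111) S
|Y| = 0.0415 S → |Z| = 1/|Y| = 24.1 Ω, ∠Z = −∠Y = -15.5°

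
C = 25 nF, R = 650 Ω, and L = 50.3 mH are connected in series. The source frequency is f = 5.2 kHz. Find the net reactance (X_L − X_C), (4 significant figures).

ω = 2πf = 32670 rad/s
X_L = ωL = 1643 Ω
X_C = 1/(ωC) = 1224 Ω
X = 1643 − 1224 = 419.2 Ω

419.2 Ω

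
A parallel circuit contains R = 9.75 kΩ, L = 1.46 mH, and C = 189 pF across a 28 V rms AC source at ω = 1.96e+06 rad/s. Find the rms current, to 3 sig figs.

2.93 mA

X_L = ωL = 2860 Ω
X_C = 1/(ωC) = 2700 Ω
Parallel: admittances add. Y = 1/R + 1/(jωL) + jωC
Y = (0.000103 + j2.1e-05) S
|Y| = 0.000105 S → |Z| = 1/|Y| = 9550 Ω, ∠Z = −∠Y = -11.6°
I = V/|Z| = 28/9550 = 2.93 mA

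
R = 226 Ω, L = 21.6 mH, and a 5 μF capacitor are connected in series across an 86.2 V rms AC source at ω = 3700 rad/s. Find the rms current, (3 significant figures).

379 mA

X_L = ωL = 79.9 Ω
X_C = 1/(ωC) = 54.1 Ω
Net reactance X = X_L − X_C = 25.9 Ω
Z = 226 + j25.9 Ω
|Z| = √(226² + 25.9²) = 227 Ω
I = V/|Z| = 86.2/227 = 379 mA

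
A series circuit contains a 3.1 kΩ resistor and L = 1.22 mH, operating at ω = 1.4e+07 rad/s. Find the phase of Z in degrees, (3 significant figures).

X_L = ωL = 17100 Ω
Z = 3100 + j17100 Ω
|Z| = √(3100² + 17100²) = 17400 Ω
∠Z = arctan(17100/3100) = 79.7°

79.7°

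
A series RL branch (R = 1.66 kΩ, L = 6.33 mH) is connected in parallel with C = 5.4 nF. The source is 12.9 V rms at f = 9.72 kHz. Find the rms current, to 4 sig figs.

ω = 2πf = 61070 rad/s
X_L = ωL = 386.6 Ω
X_C = 1/(ωC) = 3032 Ω
Branch 1 (R+jX_L): Z₁ = 1660 + j386.6 Ω, |Z₁| = 1704 Ω
Branch 2 (−jX_C): Z₂ = −j3032 Ω
Parallel: Z = Z₁Z₂/(Z₁+Z₂), |Z| = 1655 Ω, ∠Z = -19.00°
I = V/|Z| = 12.9/1655 = 7.796 mA

7.796 mA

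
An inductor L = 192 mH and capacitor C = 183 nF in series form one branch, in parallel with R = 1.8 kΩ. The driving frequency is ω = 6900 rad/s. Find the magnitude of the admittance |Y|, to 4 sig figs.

X_L = ωL = 1325 Ω
X_C = 1/(ωC) = 792.0 Ω
Branch 1: Z₁ = R = 1800 Ω
Branch 2 (series LC): Z₂ = j(X_L − X_C) = j532.8 Ω
Parallel: Z = Z₁Z₂/(Z₁+Z₂), |Z| = 510.9 Ω, ∠Z = 73.51°
|Y| = 1/|Z| = 1.957 mS

1.957 mS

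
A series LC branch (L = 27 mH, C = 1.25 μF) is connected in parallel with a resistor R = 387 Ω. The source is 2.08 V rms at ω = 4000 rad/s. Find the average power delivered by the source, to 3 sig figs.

11.2 mW

X_L = ωL = 108 Ω
X_C = 1/(ωC) = 200 Ω
Branch 1: Z₁ = R = 387 Ω
Branch 2 (series LC): Z₂ = j(X_L − X_C) = −j92.0 Ω
Parallel: Z = Z₁Z₂/(Z₁+Z₂), |Z| = 89.5 Ω, ∠Z = -76.6°
I = V/|Z| = 23.2 mA
P = VI cos φ = 2.08 × 0.0232 × cos(-76.6°) = 11.2 mW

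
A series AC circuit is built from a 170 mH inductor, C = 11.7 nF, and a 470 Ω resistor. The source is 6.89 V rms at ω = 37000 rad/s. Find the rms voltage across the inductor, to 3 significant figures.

X_L = ωL = 6290 Ω
X_C = 1/(ωC) = 2310 Ω
Net reactance X = X_L − X_C = 3980 Ω
Z = 470 + j3980 Ω
|Z| = √(470² + 3980²) = 4010 Ω
I = V/|Z| = 1.72 mA
V_L = I·|Z_L| = 0.00172 × 6290 = 10.8 V

10.8 V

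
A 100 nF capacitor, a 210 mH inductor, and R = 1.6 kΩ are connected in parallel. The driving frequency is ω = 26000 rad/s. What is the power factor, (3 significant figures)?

0.250

X_L = ωL = 5460 Ω
X_C = 1/(ωC) = 385 Ω
Parallel: admittances add. Y = 1/R + 1/(jωL) + jωC
Y = (0.000625 + j0.00242) S
|Y| = 0.00250 S → |Z| = 1/|Y| = 401 Ω, ∠Z = −∠Y = -75.5°
cos φ = cos(-75.5°) = 0.250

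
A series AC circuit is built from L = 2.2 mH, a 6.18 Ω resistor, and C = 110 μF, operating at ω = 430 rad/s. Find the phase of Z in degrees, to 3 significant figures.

X_L = ωL = 0.946 Ω
X_C = 1/(ωC) = 21.1 Ω
Net reactance X = X_L − X_C = -20.2 Ω
Z = 6.18 − j20.2 Ω
|Z| = √(6.18² + 20.2²) = 21.1 Ω
∠Z = arctan(-20.2/6.18) = -73.0°

-73.0°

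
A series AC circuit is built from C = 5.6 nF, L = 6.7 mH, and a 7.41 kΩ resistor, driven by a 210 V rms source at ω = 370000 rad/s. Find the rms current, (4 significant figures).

27.36 mA

X_L = ωL = 2479 Ω
X_C = 1/(ωC) = 482.6 Ω
Net reactance X = X_L − X_C = 1996 Ω
Z = 7410 + j1996 Ω
|Z| = √(7410² + 1996²) = 7674 Ω
I = V/|Z| = 210/7674 = 27.36 mA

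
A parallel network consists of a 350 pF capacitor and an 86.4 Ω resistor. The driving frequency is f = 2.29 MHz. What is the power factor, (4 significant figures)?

0.9170

ω = 2πf = 1.439e+07 rad/s
X_C = 1/(ωC) = 198.6 Ω
Parallel: admittances add. Y = 1/R + jωC
Y = (0.01157 + j0.005036) S
|Y| = 0.01262 S → |Z| = 1/|Y| = 79.23 Ω, ∠Z = −∠Y = -23.51°
cos φ = cos(-23.51°) = 0.9170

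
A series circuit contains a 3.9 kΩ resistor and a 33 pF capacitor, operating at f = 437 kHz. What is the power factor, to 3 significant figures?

0.333

ω = 2πf = 2.746e+06 rad/s
X_C = 1/(ωC) = 11000 Ω
Z = 3900 − j11000 Ω
|Z| = √(3900² + 11000²) = 11700 Ω
∠Z = arctan(-11000/3900) = -70.5°
cos φ = cos(-70.5°) = 0.333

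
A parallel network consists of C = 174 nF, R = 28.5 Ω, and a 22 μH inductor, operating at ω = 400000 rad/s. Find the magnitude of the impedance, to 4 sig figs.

17.76 Ω

X_L = ωL = 8.800 Ω
X_C = 1/(ωC) = 14.37 Ω
Parallel: admittances add. Y = 1/R + 1/(jωL) + jωC
Y = (0.03509 − j0.04404) S
|Y| = 0.05631 S → |Z| = 1/|Y| = 17.76 Ω, ∠Z = −∠Y = 51.45°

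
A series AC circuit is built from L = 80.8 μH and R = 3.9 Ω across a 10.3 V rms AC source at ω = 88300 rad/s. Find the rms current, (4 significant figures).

X_L = ωL = 7.135 Ω
Z = 3.900 + j7.135 Ω
|Z| = √(3.900² + 7.135²) = 8.131 Ω
I = V/|Z| = 10.3/8.131 = 1.267 A

1.267 A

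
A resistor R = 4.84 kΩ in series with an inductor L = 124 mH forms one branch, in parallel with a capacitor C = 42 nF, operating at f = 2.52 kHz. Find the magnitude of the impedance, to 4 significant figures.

1615 Ω

ω = 2πf = 15830 rad/s
X_L = ωL = 1963 Ω
X_C = 1/(ωC) = 1504 Ω
Branch 1 (R+jX_L): Z₁ = 4840 + j1963 Ω, |Z₁| = 5223 Ω
Branch 2 (−jX_C): Z₂ = −j1504 Ω
Parallel: Z = Z₁Z₂/(Z₁+Z₂), |Z| = 1615 Ω, ∠Z = -73.34°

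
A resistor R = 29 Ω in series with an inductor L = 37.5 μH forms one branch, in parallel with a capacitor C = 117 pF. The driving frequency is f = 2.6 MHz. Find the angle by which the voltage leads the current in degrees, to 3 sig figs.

ω = 2πf = 1.634e+07 rad/s
X_L = ωL = 613 Ω
X_C = 1/(ωC) = 523 Ω
Branch 1 (R+jX_L): Z₁ = 29.0 + j613 Ω, |Z₁| = 613 Ω
Branch 2 (−jX_C): Z₂ = −j523 Ω
Parallel: Z = Z₁Z₂/(Z₁+Z₂), |Z| = 3410 Ω, ∠Z = -74.7°

-74.7°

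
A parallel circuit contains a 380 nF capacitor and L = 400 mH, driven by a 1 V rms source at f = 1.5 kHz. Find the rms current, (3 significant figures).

3.32 mA

ω = 2πf = 9425 rad/s
X_L = ωL = 3770 Ω
X_C = 1/(ωC) = 279 Ω
Parallel: admittances add. Y = 1/(jωL) + jωC
Y = (0 + j0.00332) S
|Y| = 0.00332 S → |Z| = 1/|Y| = 302 Ω, ∠Z = −∠Y = -90.0°
I = V/|Z| = 1/302 = 3.32 mA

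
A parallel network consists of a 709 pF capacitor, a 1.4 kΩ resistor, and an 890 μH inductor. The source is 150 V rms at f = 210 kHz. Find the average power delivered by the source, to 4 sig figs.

16.07 W

ω = 2πf = 1.319e+06 rad/s
X_L = ωL = 1174 Ω
X_C = 1/(ωC) = 1069 Ω
Parallel: admittances add. Y = 1/R + 1/(jωL) + jωC
Y = (0.0007143 + j8.395e-05) S
|Y| = 0.0007192 S → |Z| = 1/|Y| = 1390 Ω, ∠Z = −∠Y = -6.703°
I = V/|Z| = 107.9 mA
P = VI cos φ = 150 × 0.1079 × cos(-6.703°) = 16.07 W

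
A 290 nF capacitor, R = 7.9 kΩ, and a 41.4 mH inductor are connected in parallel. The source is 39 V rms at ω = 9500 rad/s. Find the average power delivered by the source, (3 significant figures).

X_L = ωL = 393 Ω
X_C = 1/(ωC) = 363 Ω
Parallel: admittances add. Y = 1/R + 1/(jωL) + jωC
Y = (0.000127 + j0.000212) S
|Y| = 0.000247 S → |Z| = 1/|Y| = 4040 Ω, ∠Z = −∠Y = -59.2°
I = V/|Z| = 9.64 mA
P = VI cos φ = 39 × 0.00964 × cos(-59.2°) = 193 mW

193 mW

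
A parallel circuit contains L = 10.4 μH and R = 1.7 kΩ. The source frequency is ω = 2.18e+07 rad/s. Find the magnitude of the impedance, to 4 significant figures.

224.7 Ω

X_L = ωL = 226.7 Ω
Parallel: admittances add. Y = 1/R + 1/(jωL)
Y = (0.0005882 − j0.004411) S
|Y| = 0.004450 S → |Z| = 1/|Y| = 224.7 Ω, ∠Z = −∠Y = 82.40°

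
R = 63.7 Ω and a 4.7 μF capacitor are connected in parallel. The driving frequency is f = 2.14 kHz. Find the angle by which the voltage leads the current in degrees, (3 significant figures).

-76.0°

ω = 2πf = 13450 rad/s
X_C = 1/(ωC) = 15.8 Ω
Parallel: admittances add. Y = 1/R + jωC
Y = (0.0157 + j0.0632) S
|Y| = 0.0651 S → |Z| = 1/|Y| = 15.4 Ω, ∠Z = −∠Y = -76.0°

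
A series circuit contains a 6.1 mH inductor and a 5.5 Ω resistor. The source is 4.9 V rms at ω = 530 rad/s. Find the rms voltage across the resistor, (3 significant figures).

4.22 V

X_L = ωL = 3.23 Ω
Z = 5.50 + j3.23 Ω
|Z| = √(5.50² + 3.23²) = 6.38 Ω
I = V/|Z| = 768 mA
V_R = I·|Z_R| = 0.768 × 5.50 = 4.22 V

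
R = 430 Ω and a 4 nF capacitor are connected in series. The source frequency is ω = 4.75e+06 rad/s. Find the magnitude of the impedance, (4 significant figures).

X_C = 1/(ωC) = 52.63 Ω
Z = 430.0 − j52.63 Ω
|Z| = √(430.0² + 52.63²) = 433.2 Ω

433.2 Ω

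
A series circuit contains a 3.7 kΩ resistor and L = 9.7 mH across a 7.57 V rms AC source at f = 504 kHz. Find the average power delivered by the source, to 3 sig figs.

ω = 2πf = 3.167e+06 rad/s
X_L = ωL = 30700 Ω
Z = 3700 + j30700 Ω
|Z| = √(3700² + 30700²) = 30900 Ω
∠Z = arctan(30700/3700) = 83.1°
I = V/|Z| = 245 μA
P = VI cos φ = 7.57 × 0.000245 × cos(83.1°) = 221 μW

221 μW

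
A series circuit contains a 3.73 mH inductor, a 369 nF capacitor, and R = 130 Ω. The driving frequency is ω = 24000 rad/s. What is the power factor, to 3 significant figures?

X_L = ωL = 89.5 Ω
X_C = 1/(ωC) = 113 Ω
Net reactance X = X_L − X_C = -23.4 Ω
Z = 130 − j23.4 Ω
|Z| = √(130² + 23.4²) = 132 Ω
∠Z = arctan(-23.4/130) = -10.2°
cos φ = cos(-10.2°) = 0.984

0.984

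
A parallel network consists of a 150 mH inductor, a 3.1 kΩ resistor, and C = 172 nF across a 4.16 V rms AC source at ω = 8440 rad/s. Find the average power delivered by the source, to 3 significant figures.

5.58 mW

X_L = ωL = 1270 Ω
X_C = 1/(ωC) = 689 Ω
Parallel: admittances add. Y = 1/R + 1/(jωL) + jωC
Y = (0.000323 + j0.000662) S
|Y| = 0.000736 S → |Z| = 1/|Y| = 1360 Ω, ∠Z = −∠Y = -64.0°
I = V/|Z| = 3.06 mA
P = VI cos φ = 4.16 × 0.00306 × cos(-64.0°) = 5.58 mW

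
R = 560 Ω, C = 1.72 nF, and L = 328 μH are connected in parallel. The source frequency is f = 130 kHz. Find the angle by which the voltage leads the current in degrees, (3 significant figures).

ω = 2πf = 816800 rad/s
X_L = ωL = 268 Ω
X_C = 1/(ωC) = 712 Ω
Parallel: admittances add. Y = 1/R + 1/(jωL) + jωC
Y = (0.00179 − j0.00233) S
|Y| = 0.00293 S → |Z| = 1/|Y| = 341 Ω, ∠Z = −∠Y = 52.5°

52.5°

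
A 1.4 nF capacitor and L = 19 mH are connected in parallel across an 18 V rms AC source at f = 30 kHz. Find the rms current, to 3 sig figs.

276 μA

ω = 2πf = 188500 rad/s
X_L = ωL = 3580 Ω
X_C = 1/(ωC) = 3790 Ω
Parallel: admittances add. Y = 1/(jωL) + jωC
Y = (0 − j1.53e-05) S
|Y| = 1.53e-05 S → |Z| = 1/|Y| = 65300 Ω, ∠Z = −∠Y = 90.0°
I = V/|Z| = 18/65300 = 276 μA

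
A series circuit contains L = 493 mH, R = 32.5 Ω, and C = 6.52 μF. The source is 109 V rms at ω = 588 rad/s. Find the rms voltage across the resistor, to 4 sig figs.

81.28 V

X_L = ωL = 289.9 Ω
X_C = 1/(ωC) = 260.8 Ω
Net reactance X = X_L − X_C = 29.04 Ω
Z = 32.50 + j29.04 Ω
|Z| = √(32.50² + 29.04²) = 43.59 Ω
I = V/|Z| = 2.501 A
V_R = I·|Z_R| = 2.501 × 32.50 = 81.28 V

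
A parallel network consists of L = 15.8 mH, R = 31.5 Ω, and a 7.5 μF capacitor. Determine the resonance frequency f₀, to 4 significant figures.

462.3 Hz

ω₀ = 1/√(LC) = 1/√(0.0158 × 7.5e-06) = 2905 rad/s
f₀ = ω₀/(2π) = 462.3 Hz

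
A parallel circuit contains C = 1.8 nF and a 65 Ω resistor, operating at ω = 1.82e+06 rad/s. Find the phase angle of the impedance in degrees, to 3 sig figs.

-12.0°

X_C = 1/(ωC) = 305 Ω
Parallel: admittances add. Y = 1/R + jωC
Y = (0.0154 + j0.00328) S
|Y| = 0.0157 S → |Z| = 1/|Y| = 63.6 Ω, ∠Z = −∠Y = -12.0°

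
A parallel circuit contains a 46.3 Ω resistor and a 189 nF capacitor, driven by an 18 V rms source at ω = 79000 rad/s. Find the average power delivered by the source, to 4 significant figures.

6.998 W

X_C = 1/(ωC) = 66.97 Ω
Parallel: admittances add. Y = 1/R + jωC
Y = (0.02160 + j0.01493) S
|Y| = 0.02626 S → |Z| = 1/|Y| = 38.09 Ω, ∠Z = −∠Y = -34.66°
I = V/|Z| = 472.6 mA
P = VI cos φ = 18 × 0.4726 × cos(-34.66°) = 6.998 W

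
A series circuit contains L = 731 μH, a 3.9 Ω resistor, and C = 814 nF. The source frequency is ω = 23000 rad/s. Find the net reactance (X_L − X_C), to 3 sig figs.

X_L = ωL = 16.8 Ω
X_C = 1/(ωC) = 53.4 Ω
X = 16.8 − 53.4 = -36.6 Ω

-36.6 Ω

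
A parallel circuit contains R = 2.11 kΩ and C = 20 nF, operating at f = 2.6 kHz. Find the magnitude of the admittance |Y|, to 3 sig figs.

576 μS

ω = 2πf = 16340 rad/s
X_C = 1/(ωC) = 3060 Ω
Parallel: admittances add. Y = 1/R + jωC
Y = (0.000474 + j0.000327) S
|Y| = 0.000576 S → |Z| = 1/|Y| = 1740 Ω, ∠Z = −∠Y = -34.6°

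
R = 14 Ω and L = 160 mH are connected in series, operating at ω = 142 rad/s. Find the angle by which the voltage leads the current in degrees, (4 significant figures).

58.36°

X_L = ωL = 22.72 Ω
Z = 14.00 + j22.72 Ω
|Z| = √(14.00² + 22.72²) = 26.69 Ω
∠Z = arctan(22.72/14.00) = 58.36°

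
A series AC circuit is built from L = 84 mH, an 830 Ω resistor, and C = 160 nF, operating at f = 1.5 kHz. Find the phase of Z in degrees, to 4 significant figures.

8.803°

ω = 2πf = 9425 rad/s
X_L = ωL = 791.7 Ω
X_C = 1/(ωC) = 663.1 Ω
Net reactance X = X_L − X_C = 128.5 Ω
Z = 830.0 + j128.5 Ω
|Z| = √(830.0² + 128.5²) = 839.9 Ω
∠Z = arctan(128.5/830.0) = 8.803°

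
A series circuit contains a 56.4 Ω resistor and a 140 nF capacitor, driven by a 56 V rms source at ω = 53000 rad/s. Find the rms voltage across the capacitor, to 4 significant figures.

51.66 V

X_C = 1/(ωC) = 134.8 Ω
Z = 56.40 − j134.8 Ω
|Z| = √(56.40² + 134.8²) = 146.1 Ω
I = V/|Z| = 383.3 mA
V_C = I·|Z_C| = 0.3833 × 134.8 = 51.66 V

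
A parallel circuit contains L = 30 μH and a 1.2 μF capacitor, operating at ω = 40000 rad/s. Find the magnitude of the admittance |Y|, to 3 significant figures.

785 mS

X_L = ωL = 1.20 Ω
X_C = 1/(ωC) = 20.8 Ω
Parallel: admittances add. Y = 1/(jωL) + jωC
Y = (0 − j0.785) S
|Y| = 0.785 S → |Z| = 1/|Y| = 1.27 Ω, ∠Z = −∠Y = 90.0°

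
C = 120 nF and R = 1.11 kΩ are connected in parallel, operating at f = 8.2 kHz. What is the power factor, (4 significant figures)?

ω = 2πf = 51520 rad/s
X_C = 1/(ωC) = 161.7 Ω
Parallel: admittances add. Y = 1/R + jωC
Y = (0.0009009 + j0.006183) S
|Y| = 0.006248 S → |Z| = 1/|Y| = 160.1 Ω, ∠Z = −∠Y = -81.71°
cos φ = cos(-81.71°) = 0.1442

0.1442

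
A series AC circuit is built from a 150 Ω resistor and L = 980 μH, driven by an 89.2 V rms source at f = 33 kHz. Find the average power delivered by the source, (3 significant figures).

18.7 W

ω = 2πf = 207300 rad/s
X_L = ωL = 203 Ω
Z = 150 + j203 Ω
|Z| = √(150² + 203²) = 253 Ω
∠Z = arctan(203/150) = 53.6°
I = V/|Z| = 353 mA
P = VI cos φ = 89.2 × 0.353 × cos(53.6°) = 18.7 W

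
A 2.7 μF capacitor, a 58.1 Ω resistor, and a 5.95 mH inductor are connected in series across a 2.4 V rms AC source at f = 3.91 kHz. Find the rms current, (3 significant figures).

16.7 mA

ω = 2πf = 24570 rad/s
X_L = ωL = 146 Ω
X_C = 1/(ωC) = 15.1 Ω
Net reactance X = X_L − X_C = 131 Ω
Z = 58.1 + j131 Ω
|Z| = √(58.1² + 131²) = 143 Ω
I = V/|Z| = 2.4/143 = 16.7 mA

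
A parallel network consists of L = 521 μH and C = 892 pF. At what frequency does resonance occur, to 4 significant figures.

233.5 kHz

ω₀ = 1/√(LC) = 1/√(0.000521 × 8.92e-10) = 1.467e+06 rad/s
f₀ = ω₀/(2π) = 233.5 kHz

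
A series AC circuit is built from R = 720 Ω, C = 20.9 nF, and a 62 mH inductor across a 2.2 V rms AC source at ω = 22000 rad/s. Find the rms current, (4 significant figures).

2.029 mA

X_L = ωL = 1364 Ω
X_C = 1/(ωC) = 2175 Ω
Net reactance X = X_L − X_C = -810.9 Ω
Z = 720.0 − j810.9 Ω
|Z| = √(720.0² + 810.9²) = 1084 Ω
I = V/|Z| = 2.2/1084 = 2.029 mA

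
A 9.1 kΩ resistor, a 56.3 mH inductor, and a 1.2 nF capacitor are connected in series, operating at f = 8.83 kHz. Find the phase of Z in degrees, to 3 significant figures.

ω = 2πf = 55480 rad/s
X_L = ωL = 3120 Ω
X_C = 1/(ωC) = 15000 Ω
Net reactance X = X_L − X_C = -11900 Ω
Z = 9100 − j11900 Ω
|Z| = √(9100² + 11900²) = 15000 Ω
∠Z = arctan(-11900/9100) = -52.6°

-52.6°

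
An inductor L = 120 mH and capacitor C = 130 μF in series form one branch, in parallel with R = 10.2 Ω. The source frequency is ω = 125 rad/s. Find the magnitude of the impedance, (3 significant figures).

9.96 Ω

X_L = ωL = 15.0 Ω
X_C = 1/(ωC) = 61.5 Ω
Branch 1: Z₁ = R = 10.2 Ω
Branch 2 (series LC): Z₂ = j(X_L − X_C) = −j46.5 Ω
Parallel: Z = Z₁Z₂/(Z₁+Z₂), |Z| = 9.96 Ω, ∠Z = -12.4°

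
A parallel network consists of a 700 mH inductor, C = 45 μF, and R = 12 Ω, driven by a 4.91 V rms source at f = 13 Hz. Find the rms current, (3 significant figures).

ω = 2πf = 81.68 rad/s
X_L = ωL = 57.2 Ω
X_C = 1/(ωC) = 272 Ω
Parallel: admittances add. Y = 1/R + 1/(jωL) + jωC
Y = (0.0833 − j0.0138) S
|Y| = 0.0845 S → |Z| = 1/|Y| = 11.8 Ω, ∠Z = −∠Y = 9.41°
I = V/|Z| = 4.91/11.8 = 415 mA

415 mA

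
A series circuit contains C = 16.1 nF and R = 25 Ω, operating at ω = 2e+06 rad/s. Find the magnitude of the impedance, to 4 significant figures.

X_C = 1/(ωC) = 31.06 Ω
Z = 25.00 − j31.06 Ω
|Z| = √(25.00² + 31.06²) = 39.87 Ω

39.87 Ω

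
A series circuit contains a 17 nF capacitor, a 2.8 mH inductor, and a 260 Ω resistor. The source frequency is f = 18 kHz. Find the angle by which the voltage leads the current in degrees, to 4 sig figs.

-38.04°

ω = 2πf = 113100 rad/s
X_L = ωL = 316.7 Ω
X_C = 1/(ωC) = 520.1 Ω
Net reactance X = X_L − X_C = -203.4 Ω
Z = 260.0 − j203.4 Ω
|Z| = √(260.0² + 203.4²) = 330.1 Ω
∠Z = arctan(-203.4/260.0) = -38.04°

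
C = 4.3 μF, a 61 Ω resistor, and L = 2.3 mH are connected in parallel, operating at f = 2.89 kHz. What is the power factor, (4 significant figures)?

0.2898

ω = 2πf = 18160 rad/s
X_L = ωL = 41.76 Ω
X_C = 1/(ωC) = 12.81 Ω
Parallel: admittances add. Y = 1/R + 1/(jωL) + jωC
Y = (0.01639 + j0.05414) S
|Y| = 0.05656 S → |Z| = 1/|Y| = 17.68 Ω, ∠Z = −∠Y = -73.15°
cos φ = cos(-73.15°) = 0.2898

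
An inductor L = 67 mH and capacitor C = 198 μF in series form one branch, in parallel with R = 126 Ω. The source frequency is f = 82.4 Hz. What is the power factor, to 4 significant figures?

0.1941

ω = 2πf = 517.7 rad/s
X_L = ωL = 34.69 Ω
X_C = 1/(ωC) = 9.755 Ω
Branch 1: Z₁ = R = 126.0 Ω
Branch 2 (series LC): Z₂ = j(X_L − X_C) = j24.93 Ω
Parallel: Z = Z₁Z₂/(Z₁+Z₂), |Z| = 24.46 Ω, ∠Z = 78.81°
cos φ = cos(78.81°) = 0.1941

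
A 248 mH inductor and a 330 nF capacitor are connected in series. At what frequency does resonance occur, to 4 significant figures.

ω₀ = 1/√(LC) = 1/√(0.248 × 3.3e-07) = 3496 rad/s
f₀ = ω₀/(2π) = 556.3 Hz

556.3 Hz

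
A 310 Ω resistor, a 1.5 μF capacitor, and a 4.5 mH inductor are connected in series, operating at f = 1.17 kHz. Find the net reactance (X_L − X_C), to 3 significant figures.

ω = 2πf = 7351 rad/s
X_L = ωL = 33.1 Ω
X_C = 1/(ωC) = 90.7 Ω
X = 33.1 − 90.7 = -57.6 Ω

-57.6 Ω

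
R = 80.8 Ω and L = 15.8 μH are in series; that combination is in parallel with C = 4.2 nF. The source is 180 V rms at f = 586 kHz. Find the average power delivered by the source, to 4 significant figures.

ω = 2πf = 3.682e+06 rad/s
X_L = ωL = 58.17 Ω
X_C = 1/(ωC) = 64.67 Ω
Branch 1 (R+jX_L): Z₁ = 80.80 + j58.17 Ω, |Z₁| = 99.56 Ω
Branch 2 (−jX_C): Z₂ = −j64.67 Ω
Parallel: Z = Z₁Z₂/(Z₁+Z₂), |Z| = 79.43 Ω, ∠Z = -49.65°
I = V/|Z| = 2.266 A
P = VI cos φ = 180 × 2.266 × cos(-49.65°) = 264.1 W

264.1 W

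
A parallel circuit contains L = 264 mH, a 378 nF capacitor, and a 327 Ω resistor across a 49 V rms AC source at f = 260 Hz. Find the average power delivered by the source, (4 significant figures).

7.343 W

ω = 2πf = 1634 rad/s
X_L = ωL = 431.3 Ω
X_C = 1/(ωC) = 1619 Ω
Parallel: admittances add. Y = 1/R + 1/(jωL) + jωC
Y = (0.003058 − j0.001701) S
|Y| = 0.003499 S → |Z| = 1/|Y| = 285.8 Ω, ∠Z = −∠Y = 29.09°
I = V/|Z| = 171.5 mA
P = VI cos φ = 49 × 0.1715 × cos(29.09°) = 7.343 W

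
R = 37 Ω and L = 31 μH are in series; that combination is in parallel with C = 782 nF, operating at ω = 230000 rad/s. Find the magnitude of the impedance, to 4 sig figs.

X_L = ωL = 7.130 Ω
X_C = 1/(ωC) = 5.560 Ω
Branch 1 (R+jX_L): Z₁ = 37.00 + j7.130 Ω, |Z₁| = 37.68 Ω
Branch 2 (−jX_C): Z₂ = −j5.560 Ω
Parallel: Z = Z₁Z₂/(Z₁+Z₂), |Z| = 5.657 Ω, ∠Z = -81.52°

5.657 Ω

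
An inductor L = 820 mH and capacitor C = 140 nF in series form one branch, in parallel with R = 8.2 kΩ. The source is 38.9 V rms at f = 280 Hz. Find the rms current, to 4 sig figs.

ω = 2πf = 1759 rad/s
X_L = ωL = 1443 Ω
X_C = 1/(ωC) = 4060 Ω
Branch 1: Z₁ = R = 8200 Ω
Branch 2 (series LC): Z₂ = j(X_L − X_C) = −j2617 Ω
Parallel: Z = Z₁Z₂/(Z₁+Z₂), |Z| = 2494 Ω, ∠Z = -72.30°
I = V/|Z| = 38.9/2494 = 15.60 mA

15.60 mA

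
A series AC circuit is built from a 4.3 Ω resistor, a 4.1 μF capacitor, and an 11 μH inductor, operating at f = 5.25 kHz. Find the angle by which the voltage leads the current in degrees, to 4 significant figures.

-58.55°

ω = 2πf = 32990 rad/s
X_L = ωL = 0.3629 Ω
X_C = 1/(ωC) = 7.394 Ω
Net reactance X = X_L − X_C = -7.031 Ω
Z = 4.300 − j7.031 Ω
|Z| = √(4.300² + 7.031²) = 8.242 Ω
∠Z = arctan(-7.031/4.300) = -58.55°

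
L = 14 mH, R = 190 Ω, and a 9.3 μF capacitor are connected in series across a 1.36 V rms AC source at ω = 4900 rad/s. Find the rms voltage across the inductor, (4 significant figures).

0.4769 V

X_L = ωL = 68.60 Ω
X_C = 1/(ωC) = 21.94 Ω
Net reactance X = X_L − X_C = 46.66 Ω
Z = 190.0 + j46.66 Ω
|Z| = √(190.0² + 46.66²) = 195.6 Ω
I = V/|Z| = 6.951 mA
V_L = I·|Z_L| = 0.006951 × 68.60 = 0.4769 V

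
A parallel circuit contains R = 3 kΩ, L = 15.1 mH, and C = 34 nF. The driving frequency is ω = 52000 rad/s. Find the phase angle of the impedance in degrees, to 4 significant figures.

-56.01°

X_L = ωL = 785.2 Ω
X_C = 1/(ωC) = 565.6 Ω
Parallel: admittances add. Y = 1/R + 1/(jωL) + jωC
Y = (0.0003333 + j0.0004944) S
|Y| = 0.0005963 S → |Z| = 1/|Y| = 1677 Ω, ∠Z = −∠Y = -56.01°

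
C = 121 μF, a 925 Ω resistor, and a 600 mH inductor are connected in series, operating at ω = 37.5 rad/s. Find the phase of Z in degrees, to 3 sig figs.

-12.1°

X_L = ωL = 22.5 Ω
X_C = 1/(ωC) = 220 Ω
Net reactance X = X_L − X_C = -198 Ω
Z = 925 − j198 Ω
|Z| = √(925² + 198²) = 946 Ω
∠Z = arctan(-198/925) = -12.1°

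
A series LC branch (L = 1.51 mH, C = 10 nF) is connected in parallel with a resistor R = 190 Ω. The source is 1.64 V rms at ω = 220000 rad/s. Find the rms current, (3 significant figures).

15.9 mA

X_L = ωL = 332 Ω
X_C = 1/(ωC) = 455 Ω
Branch 1: Z₁ = R = 190 Ω
Branch 2 (series LC): Z₂ = j(X_L − X_C) = −j122 Ω
Parallel: Z = Z₁Z₂/(Z₁+Z₂), |Z| = 103 Ω, ∠Z = -57.2°
I = V/|Z| = 1.64/103 = 15.9 mA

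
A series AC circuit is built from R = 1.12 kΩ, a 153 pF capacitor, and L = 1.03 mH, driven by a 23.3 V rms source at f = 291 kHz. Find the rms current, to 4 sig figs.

11.49 mA

ω = 2πf = 1.828e+06 rad/s
X_L = ωL = 1883 Ω
X_C = 1/(ωC) = 3575 Ω
Net reactance X = X_L − X_C = -1691 Ω
Z = 1120 − j1691 Ω
|Z| = √(1120² + 1691²) = 2029 Ω
I = V/|Z| = 23.3/2029 = 11.49 mA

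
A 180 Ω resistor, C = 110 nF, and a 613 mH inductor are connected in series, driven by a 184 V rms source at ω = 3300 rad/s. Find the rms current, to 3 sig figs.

244 mA

X_L = ωL = 2020 Ω
X_C = 1/(ωC) = 2750 Ω
Net reactance X = X_L − X_C = -732 Ω
Z = 180 − j732 Ω
|Z| = √(180² + 732²) = 754 Ω
I = V/|Z| = 184/754 = 244 mA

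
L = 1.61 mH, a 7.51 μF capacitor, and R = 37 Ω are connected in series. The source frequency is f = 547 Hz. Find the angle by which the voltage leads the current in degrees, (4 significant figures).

ω = 2πf = 3437 rad/s
X_L = ωL = 5.533 Ω
X_C = 1/(ωC) = 38.74 Ω
Net reactance X = X_L − X_C = -33.21 Ω
Z = 37.00 − j33.21 Ω
|Z| = √(37.00² + 33.21²) = 49.72 Ω
∠Z = arctan(-33.21/37.00) = -41.91°

-41.91°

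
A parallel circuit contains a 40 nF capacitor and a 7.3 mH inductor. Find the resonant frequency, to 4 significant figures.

ω₀ = 1/√(LC) = 1/√(0.0073 × 4e-08) = 58520 rad/s
f₀ = ω₀/(2π) = 9.314 kHz

9.314 kHz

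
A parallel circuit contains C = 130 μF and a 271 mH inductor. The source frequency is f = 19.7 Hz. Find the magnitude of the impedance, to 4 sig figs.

72.88 Ω

ω = 2πf = 123.8 rad/s
X_L = ωL = 33.54 Ω
X_C = 1/(ωC) = 62.15 Ω
Parallel: admittances add. Y = 1/(jωL) + jωC
Y = (0 − j0.01372) S
|Y| = 0.01372 S → |Z| = 1/|Y| = 72.88 Ω, ∠Z = −∠Y = 90.00°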